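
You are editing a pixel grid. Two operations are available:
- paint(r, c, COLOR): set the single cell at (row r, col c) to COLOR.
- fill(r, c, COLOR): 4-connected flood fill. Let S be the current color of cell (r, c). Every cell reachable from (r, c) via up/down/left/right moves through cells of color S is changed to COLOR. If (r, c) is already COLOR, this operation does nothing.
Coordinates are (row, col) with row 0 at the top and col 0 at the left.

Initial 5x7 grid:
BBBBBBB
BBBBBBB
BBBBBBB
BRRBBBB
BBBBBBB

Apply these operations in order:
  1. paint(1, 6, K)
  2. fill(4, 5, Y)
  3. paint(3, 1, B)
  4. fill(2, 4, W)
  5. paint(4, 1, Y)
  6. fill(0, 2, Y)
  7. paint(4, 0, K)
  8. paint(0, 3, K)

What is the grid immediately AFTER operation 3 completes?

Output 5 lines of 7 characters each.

After op 1 paint(1,6,K):
BBBBBBB
BBBBBBK
BBBBBBB
BRRBBBB
BBBBBBB
After op 2 fill(4,5,Y) [32 cells changed]:
YYYYYYY
YYYYYYK
YYYYYYY
YRRYYYY
YYYYYYY
After op 3 paint(3,1,B):
YYYYYYY
YYYYYYK
YYYYYYY
YBRYYYY
YYYYYYY

Answer: YYYYYYY
YYYYYYK
YYYYYYY
YBRYYYY
YYYYYYY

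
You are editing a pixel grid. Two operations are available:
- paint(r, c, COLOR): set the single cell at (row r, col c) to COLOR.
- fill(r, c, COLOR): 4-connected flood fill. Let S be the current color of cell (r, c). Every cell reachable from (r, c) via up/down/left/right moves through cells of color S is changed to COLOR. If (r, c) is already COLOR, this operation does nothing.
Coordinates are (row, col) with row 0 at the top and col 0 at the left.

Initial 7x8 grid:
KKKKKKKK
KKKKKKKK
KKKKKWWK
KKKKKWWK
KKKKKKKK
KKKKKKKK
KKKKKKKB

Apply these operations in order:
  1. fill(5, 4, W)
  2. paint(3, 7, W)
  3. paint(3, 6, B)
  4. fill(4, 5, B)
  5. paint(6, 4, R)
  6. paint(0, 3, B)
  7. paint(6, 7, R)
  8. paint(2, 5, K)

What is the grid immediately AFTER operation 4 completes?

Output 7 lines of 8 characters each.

Answer: BBBBBBBB
BBBBBBBB
BBBBBBBB
BBBBBBBB
BBBBBBBB
BBBBBBBB
BBBBBBBB

Derivation:
After op 1 fill(5,4,W) [51 cells changed]:
WWWWWWWW
WWWWWWWW
WWWWWWWW
WWWWWWWW
WWWWWWWW
WWWWWWWW
WWWWWWWB
After op 2 paint(3,7,W):
WWWWWWWW
WWWWWWWW
WWWWWWWW
WWWWWWWW
WWWWWWWW
WWWWWWWW
WWWWWWWB
After op 3 paint(3,6,B):
WWWWWWWW
WWWWWWWW
WWWWWWWW
WWWWWWBW
WWWWWWWW
WWWWWWWW
WWWWWWWB
After op 4 fill(4,5,B) [54 cells changed]:
BBBBBBBB
BBBBBBBB
BBBBBBBB
BBBBBBBB
BBBBBBBB
BBBBBBBB
BBBBBBBB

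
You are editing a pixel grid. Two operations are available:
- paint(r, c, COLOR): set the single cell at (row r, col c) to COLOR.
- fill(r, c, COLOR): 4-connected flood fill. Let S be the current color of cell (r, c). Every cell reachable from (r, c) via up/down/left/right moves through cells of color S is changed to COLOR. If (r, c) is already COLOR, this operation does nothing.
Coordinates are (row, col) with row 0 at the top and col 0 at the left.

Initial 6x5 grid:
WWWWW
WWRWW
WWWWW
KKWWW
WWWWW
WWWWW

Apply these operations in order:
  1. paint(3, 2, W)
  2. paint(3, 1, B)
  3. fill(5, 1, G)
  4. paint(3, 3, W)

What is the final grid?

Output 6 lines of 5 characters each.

After op 1 paint(3,2,W):
WWWWW
WWRWW
WWWWW
KKWWW
WWWWW
WWWWW
After op 2 paint(3,1,B):
WWWWW
WWRWW
WWWWW
KBWWW
WWWWW
WWWWW
After op 3 fill(5,1,G) [27 cells changed]:
GGGGG
GGRGG
GGGGG
KBGGG
GGGGG
GGGGG
After op 4 paint(3,3,W):
GGGGG
GGRGG
GGGGG
KBGWG
GGGGG
GGGGG

Answer: GGGGG
GGRGG
GGGGG
KBGWG
GGGGG
GGGGG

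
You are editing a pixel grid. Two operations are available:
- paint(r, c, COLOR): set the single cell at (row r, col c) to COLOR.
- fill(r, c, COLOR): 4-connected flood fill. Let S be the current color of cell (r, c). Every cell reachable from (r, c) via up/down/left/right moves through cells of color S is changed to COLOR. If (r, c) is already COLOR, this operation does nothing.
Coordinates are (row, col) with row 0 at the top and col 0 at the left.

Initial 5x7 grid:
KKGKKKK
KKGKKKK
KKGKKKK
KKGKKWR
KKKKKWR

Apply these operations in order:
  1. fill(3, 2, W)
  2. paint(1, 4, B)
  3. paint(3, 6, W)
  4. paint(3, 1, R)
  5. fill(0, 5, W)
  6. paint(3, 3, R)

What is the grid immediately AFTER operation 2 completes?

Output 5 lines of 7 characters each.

Answer: KKWKKKK
KKWKBKK
KKWKKKK
KKWKKWR
KKKKKWR

Derivation:
After op 1 fill(3,2,W) [4 cells changed]:
KKWKKKK
KKWKKKK
KKWKKKK
KKWKKWR
KKKKKWR
After op 2 paint(1,4,B):
KKWKKKK
KKWKBKK
KKWKKKK
KKWKKWR
KKKKKWR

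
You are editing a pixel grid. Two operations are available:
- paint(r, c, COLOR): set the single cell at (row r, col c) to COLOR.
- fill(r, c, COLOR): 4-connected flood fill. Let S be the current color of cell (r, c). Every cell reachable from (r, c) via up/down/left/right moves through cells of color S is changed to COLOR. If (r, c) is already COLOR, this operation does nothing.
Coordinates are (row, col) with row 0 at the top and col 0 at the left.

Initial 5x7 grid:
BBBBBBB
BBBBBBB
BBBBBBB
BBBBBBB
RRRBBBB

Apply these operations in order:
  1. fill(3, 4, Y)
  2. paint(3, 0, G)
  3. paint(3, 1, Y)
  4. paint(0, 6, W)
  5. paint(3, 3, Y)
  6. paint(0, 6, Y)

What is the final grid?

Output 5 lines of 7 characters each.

Answer: YYYYYYY
YYYYYYY
YYYYYYY
GYYYYYY
RRRYYYY

Derivation:
After op 1 fill(3,4,Y) [32 cells changed]:
YYYYYYY
YYYYYYY
YYYYYYY
YYYYYYY
RRRYYYY
After op 2 paint(3,0,G):
YYYYYYY
YYYYYYY
YYYYYYY
GYYYYYY
RRRYYYY
After op 3 paint(3,1,Y):
YYYYYYY
YYYYYYY
YYYYYYY
GYYYYYY
RRRYYYY
After op 4 paint(0,6,W):
YYYYYYW
YYYYYYY
YYYYYYY
GYYYYYY
RRRYYYY
After op 5 paint(3,3,Y):
YYYYYYW
YYYYYYY
YYYYYYY
GYYYYYY
RRRYYYY
After op 6 paint(0,6,Y):
YYYYYYY
YYYYYYY
YYYYYYY
GYYYYYY
RRRYYYY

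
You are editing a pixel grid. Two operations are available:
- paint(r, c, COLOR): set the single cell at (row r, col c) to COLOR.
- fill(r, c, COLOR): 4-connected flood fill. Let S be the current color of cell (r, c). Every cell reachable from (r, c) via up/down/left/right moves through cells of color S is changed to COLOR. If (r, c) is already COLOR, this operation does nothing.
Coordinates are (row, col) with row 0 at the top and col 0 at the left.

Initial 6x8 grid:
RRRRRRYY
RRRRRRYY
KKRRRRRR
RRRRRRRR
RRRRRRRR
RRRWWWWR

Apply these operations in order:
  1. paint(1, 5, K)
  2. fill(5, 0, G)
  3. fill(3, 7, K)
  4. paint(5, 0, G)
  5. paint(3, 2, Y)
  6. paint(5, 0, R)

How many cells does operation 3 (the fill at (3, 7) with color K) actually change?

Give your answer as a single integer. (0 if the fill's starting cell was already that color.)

After op 1 paint(1,5,K):
RRRRRRYY
RRRRRKYY
KKRRRRRR
RRRRRRRR
RRRRRRRR
RRRWWWWR
After op 2 fill(5,0,G) [37 cells changed]:
GGGGGGYY
GGGGGKYY
KKGGGGGG
GGGGGGGG
GGGGGGGG
GGGWWWWG
After op 3 fill(3,7,K) [37 cells changed]:
KKKKKKYY
KKKKKKYY
KKKKKKKK
KKKKKKKK
KKKKKKKK
KKKWWWWK

Answer: 37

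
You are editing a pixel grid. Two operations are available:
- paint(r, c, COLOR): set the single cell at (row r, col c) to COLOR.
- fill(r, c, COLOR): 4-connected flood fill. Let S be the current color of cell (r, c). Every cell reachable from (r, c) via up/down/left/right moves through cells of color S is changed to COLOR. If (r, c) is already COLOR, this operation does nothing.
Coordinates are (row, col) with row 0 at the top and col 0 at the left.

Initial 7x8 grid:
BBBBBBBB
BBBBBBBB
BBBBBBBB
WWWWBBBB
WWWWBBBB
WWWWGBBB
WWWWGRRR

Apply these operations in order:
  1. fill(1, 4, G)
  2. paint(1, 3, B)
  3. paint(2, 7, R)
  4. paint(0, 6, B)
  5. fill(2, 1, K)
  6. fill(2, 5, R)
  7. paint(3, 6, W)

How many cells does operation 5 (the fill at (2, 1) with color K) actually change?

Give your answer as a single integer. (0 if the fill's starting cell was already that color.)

After op 1 fill(1,4,G) [35 cells changed]:
GGGGGGGG
GGGGGGGG
GGGGGGGG
WWWWGGGG
WWWWGGGG
WWWWGGGG
WWWWGRRR
After op 2 paint(1,3,B):
GGGGGGGG
GGGBGGGG
GGGGGGGG
WWWWGGGG
WWWWGGGG
WWWWGGGG
WWWWGRRR
After op 3 paint(2,7,R):
GGGGGGGG
GGGBGGGG
GGGGGGGR
WWWWGGGG
WWWWGGGG
WWWWGGGG
WWWWGRRR
After op 4 paint(0,6,B):
GGGGGGBG
GGGBGGGG
GGGGGGGR
WWWWGGGG
WWWWGGGG
WWWWGGGG
WWWWGRRR
After op 5 fill(2,1,K) [34 cells changed]:
KKKKKKBK
KKKBKKKK
KKKKKKKR
WWWWKKKK
WWWWKKKK
WWWWKKKK
WWWWKRRR

Answer: 34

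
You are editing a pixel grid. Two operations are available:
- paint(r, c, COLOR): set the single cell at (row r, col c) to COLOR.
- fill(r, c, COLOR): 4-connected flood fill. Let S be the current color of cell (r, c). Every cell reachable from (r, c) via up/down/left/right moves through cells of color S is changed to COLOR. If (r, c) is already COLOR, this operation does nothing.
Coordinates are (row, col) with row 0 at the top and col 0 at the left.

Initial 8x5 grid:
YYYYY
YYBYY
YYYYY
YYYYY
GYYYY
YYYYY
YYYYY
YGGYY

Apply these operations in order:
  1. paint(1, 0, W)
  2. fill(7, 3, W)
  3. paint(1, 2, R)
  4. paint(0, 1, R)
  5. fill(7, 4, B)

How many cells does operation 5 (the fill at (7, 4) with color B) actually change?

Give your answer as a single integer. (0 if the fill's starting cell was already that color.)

Answer: 35

Derivation:
After op 1 paint(1,0,W):
YYYYY
WYBYY
YYYYY
YYYYY
GYYYY
YYYYY
YYYYY
YGGYY
After op 2 fill(7,3,W) [35 cells changed]:
WWWWW
WWBWW
WWWWW
WWWWW
GWWWW
WWWWW
WWWWW
WGGWW
After op 3 paint(1,2,R):
WWWWW
WWRWW
WWWWW
WWWWW
GWWWW
WWWWW
WWWWW
WGGWW
After op 4 paint(0,1,R):
WRWWW
WWRWW
WWWWW
WWWWW
GWWWW
WWWWW
WWWWW
WGGWW
After op 5 fill(7,4,B) [35 cells changed]:
BRBBB
BBRBB
BBBBB
BBBBB
GBBBB
BBBBB
BBBBB
BGGBB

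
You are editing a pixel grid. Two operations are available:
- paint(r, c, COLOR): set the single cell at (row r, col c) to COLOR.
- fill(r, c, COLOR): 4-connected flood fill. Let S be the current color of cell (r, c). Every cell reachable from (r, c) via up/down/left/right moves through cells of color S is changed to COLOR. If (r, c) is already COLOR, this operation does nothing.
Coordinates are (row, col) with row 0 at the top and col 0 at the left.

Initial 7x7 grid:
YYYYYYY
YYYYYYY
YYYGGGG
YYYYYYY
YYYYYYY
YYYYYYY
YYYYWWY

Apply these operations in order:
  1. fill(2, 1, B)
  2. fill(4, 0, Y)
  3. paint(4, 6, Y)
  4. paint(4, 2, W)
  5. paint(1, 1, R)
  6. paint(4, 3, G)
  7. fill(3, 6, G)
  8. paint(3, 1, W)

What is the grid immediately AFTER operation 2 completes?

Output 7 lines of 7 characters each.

Answer: YYYYYYY
YYYYYYY
YYYGGGG
YYYYYYY
YYYYYYY
YYYYYYY
YYYYWWY

Derivation:
After op 1 fill(2,1,B) [43 cells changed]:
BBBBBBB
BBBBBBB
BBBGGGG
BBBBBBB
BBBBBBB
BBBBBBB
BBBBWWB
After op 2 fill(4,0,Y) [43 cells changed]:
YYYYYYY
YYYYYYY
YYYGGGG
YYYYYYY
YYYYYYY
YYYYYYY
YYYYWWY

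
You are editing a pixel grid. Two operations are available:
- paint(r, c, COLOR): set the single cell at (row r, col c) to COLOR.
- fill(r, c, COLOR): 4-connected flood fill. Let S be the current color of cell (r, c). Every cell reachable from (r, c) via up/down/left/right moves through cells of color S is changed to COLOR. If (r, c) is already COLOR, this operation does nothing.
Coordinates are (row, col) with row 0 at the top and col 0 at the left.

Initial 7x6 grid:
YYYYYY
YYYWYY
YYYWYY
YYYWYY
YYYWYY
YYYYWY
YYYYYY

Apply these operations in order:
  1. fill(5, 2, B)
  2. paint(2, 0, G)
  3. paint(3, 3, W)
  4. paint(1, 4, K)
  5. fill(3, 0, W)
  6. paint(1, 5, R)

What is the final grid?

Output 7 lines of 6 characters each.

Answer: WWWWWW
WWWWKR
GWWWWW
WWWWWW
WWWWWW
WWWWWW
WWWWWW

Derivation:
After op 1 fill(5,2,B) [37 cells changed]:
BBBBBB
BBBWBB
BBBWBB
BBBWBB
BBBWBB
BBBBWB
BBBBBB
After op 2 paint(2,0,G):
BBBBBB
BBBWBB
GBBWBB
BBBWBB
BBBWBB
BBBBWB
BBBBBB
After op 3 paint(3,3,W):
BBBBBB
BBBWBB
GBBWBB
BBBWBB
BBBWBB
BBBBWB
BBBBBB
After op 4 paint(1,4,K):
BBBBBB
BBBWKB
GBBWBB
BBBWBB
BBBWBB
BBBBWB
BBBBBB
After op 5 fill(3,0,W) [35 cells changed]:
WWWWWW
WWWWKW
GWWWWW
WWWWWW
WWWWWW
WWWWWW
WWWWWW
After op 6 paint(1,5,R):
WWWWWW
WWWWKR
GWWWWW
WWWWWW
WWWWWW
WWWWWW
WWWWWW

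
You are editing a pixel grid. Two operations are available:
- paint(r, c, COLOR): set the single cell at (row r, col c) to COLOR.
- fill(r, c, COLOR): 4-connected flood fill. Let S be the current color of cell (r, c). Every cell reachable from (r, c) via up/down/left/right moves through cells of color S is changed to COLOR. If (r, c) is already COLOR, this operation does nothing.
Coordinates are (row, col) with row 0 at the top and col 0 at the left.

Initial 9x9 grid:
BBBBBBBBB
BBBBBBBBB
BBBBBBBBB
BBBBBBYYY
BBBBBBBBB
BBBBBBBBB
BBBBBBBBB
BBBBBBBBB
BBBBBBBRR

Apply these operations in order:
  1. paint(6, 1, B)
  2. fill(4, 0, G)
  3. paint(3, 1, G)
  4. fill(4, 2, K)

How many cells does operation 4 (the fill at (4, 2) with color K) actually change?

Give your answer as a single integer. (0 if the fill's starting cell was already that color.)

After op 1 paint(6,1,B):
BBBBBBBBB
BBBBBBBBB
BBBBBBBBB
BBBBBBYYY
BBBBBBBBB
BBBBBBBBB
BBBBBBBBB
BBBBBBBBB
BBBBBBBRR
After op 2 fill(4,0,G) [76 cells changed]:
GGGGGGGGG
GGGGGGGGG
GGGGGGGGG
GGGGGGYYY
GGGGGGGGG
GGGGGGGGG
GGGGGGGGG
GGGGGGGGG
GGGGGGGRR
After op 3 paint(3,1,G):
GGGGGGGGG
GGGGGGGGG
GGGGGGGGG
GGGGGGYYY
GGGGGGGGG
GGGGGGGGG
GGGGGGGGG
GGGGGGGGG
GGGGGGGRR
After op 4 fill(4,2,K) [76 cells changed]:
KKKKKKKKK
KKKKKKKKK
KKKKKKKKK
KKKKKKYYY
KKKKKKKKK
KKKKKKKKK
KKKKKKKKK
KKKKKKKKK
KKKKKKKRR

Answer: 76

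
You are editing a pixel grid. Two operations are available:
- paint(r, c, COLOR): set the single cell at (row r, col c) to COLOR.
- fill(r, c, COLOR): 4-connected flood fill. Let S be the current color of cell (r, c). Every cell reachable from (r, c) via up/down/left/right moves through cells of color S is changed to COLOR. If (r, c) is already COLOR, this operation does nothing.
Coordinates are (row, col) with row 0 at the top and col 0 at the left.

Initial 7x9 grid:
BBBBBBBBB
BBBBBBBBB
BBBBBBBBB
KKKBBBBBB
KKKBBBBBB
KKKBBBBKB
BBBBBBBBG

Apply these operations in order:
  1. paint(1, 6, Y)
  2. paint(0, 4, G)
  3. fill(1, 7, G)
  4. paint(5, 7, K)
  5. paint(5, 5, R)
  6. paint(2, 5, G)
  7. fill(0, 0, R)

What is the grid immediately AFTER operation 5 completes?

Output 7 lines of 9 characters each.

Answer: GGGGGGGGG
GGGGGGYGG
GGGGGGGGG
KKKGGGGGG
KKKGGGGGG
KKKGGRGKG
GGGGGGGGG

Derivation:
After op 1 paint(1,6,Y):
BBBBBBBBB
BBBBBBYBB
BBBBBBBBB
KKKBBBBBB
KKKBBBBBB
KKKBBBBKB
BBBBBBBBG
After op 2 paint(0,4,G):
BBBBGBBBB
BBBBBBYBB
BBBBBBBBB
KKKBBBBBB
KKKBBBBBB
KKKBBBBKB
BBBBBBBBG
After op 3 fill(1,7,G) [50 cells changed]:
GGGGGGGGG
GGGGGGYGG
GGGGGGGGG
KKKGGGGGG
KKKGGGGGG
KKKGGGGKG
GGGGGGGGG
After op 4 paint(5,7,K):
GGGGGGGGG
GGGGGGYGG
GGGGGGGGG
KKKGGGGGG
KKKGGGGGG
KKKGGGGKG
GGGGGGGGG
After op 5 paint(5,5,R):
GGGGGGGGG
GGGGGGYGG
GGGGGGGGG
KKKGGGGGG
KKKGGGGGG
KKKGGRGKG
GGGGGGGGG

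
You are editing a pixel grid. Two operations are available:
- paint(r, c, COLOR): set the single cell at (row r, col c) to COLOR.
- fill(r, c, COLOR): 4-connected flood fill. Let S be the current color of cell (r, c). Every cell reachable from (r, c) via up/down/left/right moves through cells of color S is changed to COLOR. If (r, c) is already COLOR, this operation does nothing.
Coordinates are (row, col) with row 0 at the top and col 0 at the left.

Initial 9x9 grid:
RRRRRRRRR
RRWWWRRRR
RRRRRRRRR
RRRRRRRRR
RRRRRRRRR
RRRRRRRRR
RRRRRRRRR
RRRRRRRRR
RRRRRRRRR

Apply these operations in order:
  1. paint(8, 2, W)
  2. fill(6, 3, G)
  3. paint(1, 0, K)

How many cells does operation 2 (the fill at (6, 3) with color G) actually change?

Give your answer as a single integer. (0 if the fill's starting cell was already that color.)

After op 1 paint(8,2,W):
RRRRRRRRR
RRWWWRRRR
RRRRRRRRR
RRRRRRRRR
RRRRRRRRR
RRRRRRRRR
RRRRRRRRR
RRRRRRRRR
RRWRRRRRR
After op 2 fill(6,3,G) [77 cells changed]:
GGGGGGGGG
GGWWWGGGG
GGGGGGGGG
GGGGGGGGG
GGGGGGGGG
GGGGGGGGG
GGGGGGGGG
GGGGGGGGG
GGWGGGGGG

Answer: 77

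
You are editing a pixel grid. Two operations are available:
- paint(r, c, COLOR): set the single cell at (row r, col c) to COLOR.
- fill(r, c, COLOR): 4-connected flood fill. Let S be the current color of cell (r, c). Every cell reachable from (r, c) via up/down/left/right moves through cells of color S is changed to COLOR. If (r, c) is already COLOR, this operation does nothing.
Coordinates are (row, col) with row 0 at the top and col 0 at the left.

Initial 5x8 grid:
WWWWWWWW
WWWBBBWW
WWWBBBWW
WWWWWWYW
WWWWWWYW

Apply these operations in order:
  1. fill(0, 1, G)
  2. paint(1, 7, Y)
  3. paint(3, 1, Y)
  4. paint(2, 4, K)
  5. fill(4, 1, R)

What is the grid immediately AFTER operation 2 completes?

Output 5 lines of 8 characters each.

After op 1 fill(0,1,G) [32 cells changed]:
GGGGGGGG
GGGBBBGG
GGGBBBGG
GGGGGGYG
GGGGGGYG
After op 2 paint(1,7,Y):
GGGGGGGG
GGGBBBGY
GGGBBBGG
GGGGGGYG
GGGGGGYG

Answer: GGGGGGGG
GGGBBBGY
GGGBBBGG
GGGGGGYG
GGGGGGYG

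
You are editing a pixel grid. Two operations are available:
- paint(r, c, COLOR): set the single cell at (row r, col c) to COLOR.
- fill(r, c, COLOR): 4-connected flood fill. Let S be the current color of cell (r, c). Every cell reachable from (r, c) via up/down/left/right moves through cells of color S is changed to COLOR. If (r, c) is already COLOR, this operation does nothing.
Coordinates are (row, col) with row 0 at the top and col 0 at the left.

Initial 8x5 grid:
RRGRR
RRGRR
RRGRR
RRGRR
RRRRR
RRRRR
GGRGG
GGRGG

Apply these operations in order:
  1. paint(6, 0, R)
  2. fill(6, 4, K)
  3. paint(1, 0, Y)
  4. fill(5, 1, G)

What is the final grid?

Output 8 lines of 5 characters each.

After op 1 paint(6,0,R):
RRGRR
RRGRR
RRGRR
RRGRR
RRRRR
RRRRR
RGRGG
GGRGG
After op 2 fill(6,4,K) [4 cells changed]:
RRGRR
RRGRR
RRGRR
RRGRR
RRRRR
RRRRR
RGRKK
GGRKK
After op 3 paint(1,0,Y):
RRGRR
YRGRR
RRGRR
RRGRR
RRRRR
RRRRR
RGRKK
GGRKK
After op 4 fill(5,1,G) [28 cells changed]:
GGGGG
YGGGG
GGGGG
GGGGG
GGGGG
GGGGG
GGGKK
GGGKK

Answer: GGGGG
YGGGG
GGGGG
GGGGG
GGGGG
GGGGG
GGGKK
GGGKK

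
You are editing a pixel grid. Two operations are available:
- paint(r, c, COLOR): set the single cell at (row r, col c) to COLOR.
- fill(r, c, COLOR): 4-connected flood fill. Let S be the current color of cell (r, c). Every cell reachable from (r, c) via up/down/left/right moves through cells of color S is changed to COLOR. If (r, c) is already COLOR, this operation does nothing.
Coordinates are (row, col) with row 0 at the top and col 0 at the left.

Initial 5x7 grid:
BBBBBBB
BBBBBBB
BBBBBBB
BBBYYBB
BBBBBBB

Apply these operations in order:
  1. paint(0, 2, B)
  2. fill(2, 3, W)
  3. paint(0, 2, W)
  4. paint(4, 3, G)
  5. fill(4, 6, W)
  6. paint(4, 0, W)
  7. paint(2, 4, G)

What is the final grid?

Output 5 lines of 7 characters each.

After op 1 paint(0,2,B):
BBBBBBB
BBBBBBB
BBBBBBB
BBBYYBB
BBBBBBB
After op 2 fill(2,3,W) [33 cells changed]:
WWWWWWW
WWWWWWW
WWWWWWW
WWWYYWW
WWWWWWW
After op 3 paint(0,2,W):
WWWWWWW
WWWWWWW
WWWWWWW
WWWYYWW
WWWWWWW
After op 4 paint(4,3,G):
WWWWWWW
WWWWWWW
WWWWWWW
WWWYYWW
WWWGWWW
After op 5 fill(4,6,W) [0 cells changed]:
WWWWWWW
WWWWWWW
WWWWWWW
WWWYYWW
WWWGWWW
After op 6 paint(4,0,W):
WWWWWWW
WWWWWWW
WWWWWWW
WWWYYWW
WWWGWWW
After op 7 paint(2,4,G):
WWWWWWW
WWWWWWW
WWWWGWW
WWWYYWW
WWWGWWW

Answer: WWWWWWW
WWWWWWW
WWWWGWW
WWWYYWW
WWWGWWW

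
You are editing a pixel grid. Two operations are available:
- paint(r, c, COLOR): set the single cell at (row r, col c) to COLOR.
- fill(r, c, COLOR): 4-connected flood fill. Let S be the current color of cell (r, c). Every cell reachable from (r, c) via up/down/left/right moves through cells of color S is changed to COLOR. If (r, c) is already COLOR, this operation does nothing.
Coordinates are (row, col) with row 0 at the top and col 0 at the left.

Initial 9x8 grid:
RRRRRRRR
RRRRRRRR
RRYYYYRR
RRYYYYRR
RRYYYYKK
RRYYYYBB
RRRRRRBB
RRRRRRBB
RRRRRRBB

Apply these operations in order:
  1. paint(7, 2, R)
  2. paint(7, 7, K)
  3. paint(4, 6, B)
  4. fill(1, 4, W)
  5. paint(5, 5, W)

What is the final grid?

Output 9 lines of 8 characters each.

Answer: WWWWWWWW
WWWWWWWW
WWYYYYWW
WWYYYYWW
WWYYYYBK
WWYYYWBB
WWWWWWBB
WWWWWWBK
WWWWWWBB

Derivation:
After op 1 paint(7,2,R):
RRRRRRRR
RRRRRRRR
RRYYYYRR
RRYYYYRR
RRYYYYKK
RRYYYYBB
RRRRRRBB
RRRRRRBB
RRRRRRBB
After op 2 paint(7,7,K):
RRRRRRRR
RRRRRRRR
RRYYYYRR
RRYYYYRR
RRYYYYKK
RRYYYYBB
RRRRRRBB
RRRRRRBK
RRRRRRBB
After op 3 paint(4,6,B):
RRRRRRRR
RRRRRRRR
RRYYYYRR
RRYYYYRR
RRYYYYBK
RRYYYYBB
RRRRRRBB
RRRRRRBK
RRRRRRBB
After op 4 fill(1,4,W) [46 cells changed]:
WWWWWWWW
WWWWWWWW
WWYYYYWW
WWYYYYWW
WWYYYYBK
WWYYYYBB
WWWWWWBB
WWWWWWBK
WWWWWWBB
After op 5 paint(5,5,W):
WWWWWWWW
WWWWWWWW
WWYYYYWW
WWYYYYWW
WWYYYYBK
WWYYYWBB
WWWWWWBB
WWWWWWBK
WWWWWWBB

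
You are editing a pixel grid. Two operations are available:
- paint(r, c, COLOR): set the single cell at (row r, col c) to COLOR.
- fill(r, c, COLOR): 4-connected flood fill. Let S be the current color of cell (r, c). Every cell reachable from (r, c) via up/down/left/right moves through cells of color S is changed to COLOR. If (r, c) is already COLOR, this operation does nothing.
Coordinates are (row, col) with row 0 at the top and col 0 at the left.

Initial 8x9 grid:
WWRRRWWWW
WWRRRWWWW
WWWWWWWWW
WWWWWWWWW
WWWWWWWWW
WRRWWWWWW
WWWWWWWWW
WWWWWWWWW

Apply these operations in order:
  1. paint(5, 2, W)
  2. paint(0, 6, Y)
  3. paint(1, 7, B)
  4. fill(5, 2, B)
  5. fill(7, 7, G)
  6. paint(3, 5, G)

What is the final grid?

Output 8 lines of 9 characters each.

After op 1 paint(5,2,W):
WWRRRWWWW
WWRRRWWWW
WWWWWWWWW
WWWWWWWWW
WWWWWWWWW
WRWWWWWWW
WWWWWWWWW
WWWWWWWWW
After op 2 paint(0,6,Y):
WWRRRWYWW
WWRRRWWWW
WWWWWWWWW
WWWWWWWWW
WWWWWWWWW
WRWWWWWWW
WWWWWWWWW
WWWWWWWWW
After op 3 paint(1,7,B):
WWRRRWYWW
WWRRRWWBW
WWWWWWWWW
WWWWWWWWW
WWWWWWWWW
WRWWWWWWW
WWWWWWWWW
WWWWWWWWW
After op 4 fill(5,2,B) [63 cells changed]:
BBRRRBYBB
BBRRRBBBB
BBBBBBBBB
BBBBBBBBB
BBBBBBBBB
BRBBBBBBB
BBBBBBBBB
BBBBBBBBB
After op 5 fill(7,7,G) [64 cells changed]:
GGRRRGYGG
GGRRRGGGG
GGGGGGGGG
GGGGGGGGG
GGGGGGGGG
GRGGGGGGG
GGGGGGGGG
GGGGGGGGG
After op 6 paint(3,5,G):
GGRRRGYGG
GGRRRGGGG
GGGGGGGGG
GGGGGGGGG
GGGGGGGGG
GRGGGGGGG
GGGGGGGGG
GGGGGGGGG

Answer: GGRRRGYGG
GGRRRGGGG
GGGGGGGGG
GGGGGGGGG
GGGGGGGGG
GRGGGGGGG
GGGGGGGGG
GGGGGGGGG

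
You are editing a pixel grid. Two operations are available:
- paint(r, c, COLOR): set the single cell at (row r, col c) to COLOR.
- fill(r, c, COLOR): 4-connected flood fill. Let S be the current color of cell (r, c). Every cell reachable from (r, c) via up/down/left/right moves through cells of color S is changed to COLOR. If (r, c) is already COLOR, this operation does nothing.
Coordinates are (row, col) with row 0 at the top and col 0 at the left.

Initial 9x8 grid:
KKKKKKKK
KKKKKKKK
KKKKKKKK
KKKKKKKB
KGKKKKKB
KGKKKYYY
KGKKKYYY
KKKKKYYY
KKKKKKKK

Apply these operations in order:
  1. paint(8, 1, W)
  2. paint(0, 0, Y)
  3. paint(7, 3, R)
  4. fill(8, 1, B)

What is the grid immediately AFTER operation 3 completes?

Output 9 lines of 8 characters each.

Answer: YKKKKKKK
KKKKKKKK
KKKKKKKK
KKKKKKKB
KGKKKKKB
KGKKKYYY
KGKKKYYY
KKKRKYYY
KWKKKKKK

Derivation:
After op 1 paint(8,1,W):
KKKKKKKK
KKKKKKKK
KKKKKKKK
KKKKKKKB
KGKKKKKB
KGKKKYYY
KGKKKYYY
KKKKKYYY
KWKKKKKK
After op 2 paint(0,0,Y):
YKKKKKKK
KKKKKKKK
KKKKKKKK
KKKKKKKB
KGKKKKKB
KGKKKYYY
KGKKKYYY
KKKKKYYY
KWKKKKKK
After op 3 paint(7,3,R):
YKKKKKKK
KKKKKKKK
KKKKKKKK
KKKKKKKB
KGKKKKKB
KGKKKYYY
KGKKKYYY
KKKRKYYY
KWKKKKKK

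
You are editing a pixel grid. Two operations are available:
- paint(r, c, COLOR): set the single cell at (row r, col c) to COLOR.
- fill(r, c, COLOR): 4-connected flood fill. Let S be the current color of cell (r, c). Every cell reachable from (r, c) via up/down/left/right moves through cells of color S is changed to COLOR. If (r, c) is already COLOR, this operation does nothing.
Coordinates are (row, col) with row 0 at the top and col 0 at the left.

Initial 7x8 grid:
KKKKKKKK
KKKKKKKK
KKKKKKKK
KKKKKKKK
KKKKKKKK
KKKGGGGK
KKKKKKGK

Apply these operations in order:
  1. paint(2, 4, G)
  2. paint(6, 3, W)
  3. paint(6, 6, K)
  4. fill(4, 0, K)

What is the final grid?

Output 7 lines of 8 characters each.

Answer: KKKKKKKK
KKKKKKKK
KKKKGKKK
KKKKKKKK
KKKKKKKK
KKKGGGGK
KKKWKKKK

Derivation:
After op 1 paint(2,4,G):
KKKKKKKK
KKKKKKKK
KKKKGKKK
KKKKKKKK
KKKKKKKK
KKKGGGGK
KKKKKKGK
After op 2 paint(6,3,W):
KKKKKKKK
KKKKKKKK
KKKKGKKK
KKKKKKKK
KKKKKKKK
KKKGGGGK
KKKWKKGK
After op 3 paint(6,6,K):
KKKKKKKK
KKKKKKKK
KKKKGKKK
KKKKKKKK
KKKKKKKK
KKKGGGGK
KKKWKKKK
After op 4 fill(4,0,K) [0 cells changed]:
KKKKKKKK
KKKKKKKK
KKKKGKKK
KKKKKKKK
KKKKKKKK
KKKGGGGK
KKKWKKKK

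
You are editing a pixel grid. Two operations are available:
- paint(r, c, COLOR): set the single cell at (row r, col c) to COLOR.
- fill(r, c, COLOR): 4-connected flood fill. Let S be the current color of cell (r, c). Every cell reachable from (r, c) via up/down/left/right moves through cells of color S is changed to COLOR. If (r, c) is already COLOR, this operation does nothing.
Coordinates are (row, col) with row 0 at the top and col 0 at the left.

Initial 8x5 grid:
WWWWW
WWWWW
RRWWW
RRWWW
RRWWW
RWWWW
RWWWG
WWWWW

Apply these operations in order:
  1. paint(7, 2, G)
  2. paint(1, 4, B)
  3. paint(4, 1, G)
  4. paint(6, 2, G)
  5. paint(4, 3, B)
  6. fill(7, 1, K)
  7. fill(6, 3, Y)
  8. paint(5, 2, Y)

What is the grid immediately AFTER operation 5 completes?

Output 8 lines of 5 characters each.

After op 1 paint(7,2,G):
WWWWW
WWWWW
RRWWW
RRWWW
RRWWW
RWWWW
RWWWG
WWGWW
After op 2 paint(1,4,B):
WWWWW
WWWWB
RRWWW
RRWWW
RRWWW
RWWWW
RWWWG
WWGWW
After op 3 paint(4,1,G):
WWWWW
WWWWB
RRWWW
RRWWW
RGWWW
RWWWW
RWWWG
WWGWW
After op 4 paint(6,2,G):
WWWWW
WWWWB
RRWWW
RRWWW
RGWWW
RWWWW
RWGWG
WWGWW
After op 5 paint(4,3,B):
WWWWW
WWWWB
RRWWW
RRWWW
RGWBW
RWWWW
RWGWG
WWGWW

Answer: WWWWW
WWWWB
RRWWW
RRWWW
RGWBW
RWWWW
RWGWG
WWGWW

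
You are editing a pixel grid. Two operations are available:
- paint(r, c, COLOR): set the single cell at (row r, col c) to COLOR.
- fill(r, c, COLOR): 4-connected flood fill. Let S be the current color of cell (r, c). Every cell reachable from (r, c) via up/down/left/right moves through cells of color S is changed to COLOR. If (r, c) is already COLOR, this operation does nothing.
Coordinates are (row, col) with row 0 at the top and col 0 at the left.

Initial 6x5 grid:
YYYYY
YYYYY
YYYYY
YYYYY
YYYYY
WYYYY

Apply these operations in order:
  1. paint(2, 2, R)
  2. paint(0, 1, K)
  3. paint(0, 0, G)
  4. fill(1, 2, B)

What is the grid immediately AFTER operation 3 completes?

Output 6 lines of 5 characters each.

After op 1 paint(2,2,R):
YYYYY
YYYYY
YYRYY
YYYYY
YYYYY
WYYYY
After op 2 paint(0,1,K):
YKYYY
YYYYY
YYRYY
YYYYY
YYYYY
WYYYY
After op 3 paint(0,0,G):
GKYYY
YYYYY
YYRYY
YYYYY
YYYYY
WYYYY

Answer: GKYYY
YYYYY
YYRYY
YYYYY
YYYYY
WYYYY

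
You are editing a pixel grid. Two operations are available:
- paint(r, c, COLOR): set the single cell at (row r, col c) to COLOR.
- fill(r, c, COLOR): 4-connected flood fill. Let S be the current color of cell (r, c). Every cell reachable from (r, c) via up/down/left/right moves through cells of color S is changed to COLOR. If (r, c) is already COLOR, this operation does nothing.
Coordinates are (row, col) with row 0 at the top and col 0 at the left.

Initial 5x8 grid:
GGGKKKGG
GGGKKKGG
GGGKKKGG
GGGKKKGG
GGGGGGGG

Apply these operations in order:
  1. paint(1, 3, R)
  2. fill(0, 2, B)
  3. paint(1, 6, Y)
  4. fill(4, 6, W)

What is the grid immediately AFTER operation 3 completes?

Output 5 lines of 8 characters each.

After op 1 paint(1,3,R):
GGGKKKGG
GGGRKKGG
GGGKKKGG
GGGKKKGG
GGGGGGGG
After op 2 fill(0,2,B) [28 cells changed]:
BBBKKKBB
BBBRKKBB
BBBKKKBB
BBBKKKBB
BBBBBBBB
After op 3 paint(1,6,Y):
BBBKKKBB
BBBRKKYB
BBBKKKBB
BBBKKKBB
BBBBBBBB

Answer: BBBKKKBB
BBBRKKYB
BBBKKKBB
BBBKKKBB
BBBBBBBB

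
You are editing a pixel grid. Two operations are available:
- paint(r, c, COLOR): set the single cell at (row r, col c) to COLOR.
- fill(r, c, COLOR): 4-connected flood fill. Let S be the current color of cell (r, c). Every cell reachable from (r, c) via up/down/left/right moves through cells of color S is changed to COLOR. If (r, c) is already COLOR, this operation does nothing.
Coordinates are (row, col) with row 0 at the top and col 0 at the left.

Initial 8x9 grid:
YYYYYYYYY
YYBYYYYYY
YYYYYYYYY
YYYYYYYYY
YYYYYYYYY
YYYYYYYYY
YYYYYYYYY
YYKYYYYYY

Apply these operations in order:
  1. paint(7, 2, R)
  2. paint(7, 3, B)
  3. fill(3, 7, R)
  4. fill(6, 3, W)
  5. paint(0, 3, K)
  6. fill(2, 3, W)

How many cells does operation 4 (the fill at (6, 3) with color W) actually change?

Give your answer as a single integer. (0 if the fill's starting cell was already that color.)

After op 1 paint(7,2,R):
YYYYYYYYY
YYBYYYYYY
YYYYYYYYY
YYYYYYYYY
YYYYYYYYY
YYYYYYYYY
YYYYYYYYY
YYRYYYYYY
After op 2 paint(7,3,B):
YYYYYYYYY
YYBYYYYYY
YYYYYYYYY
YYYYYYYYY
YYYYYYYYY
YYYYYYYYY
YYYYYYYYY
YYRBYYYYY
After op 3 fill(3,7,R) [69 cells changed]:
RRRRRRRRR
RRBRRRRRR
RRRRRRRRR
RRRRRRRRR
RRRRRRRRR
RRRRRRRRR
RRRRRRRRR
RRRBRRRRR
After op 4 fill(6,3,W) [70 cells changed]:
WWWWWWWWW
WWBWWWWWW
WWWWWWWWW
WWWWWWWWW
WWWWWWWWW
WWWWWWWWW
WWWWWWWWW
WWWBWWWWW

Answer: 70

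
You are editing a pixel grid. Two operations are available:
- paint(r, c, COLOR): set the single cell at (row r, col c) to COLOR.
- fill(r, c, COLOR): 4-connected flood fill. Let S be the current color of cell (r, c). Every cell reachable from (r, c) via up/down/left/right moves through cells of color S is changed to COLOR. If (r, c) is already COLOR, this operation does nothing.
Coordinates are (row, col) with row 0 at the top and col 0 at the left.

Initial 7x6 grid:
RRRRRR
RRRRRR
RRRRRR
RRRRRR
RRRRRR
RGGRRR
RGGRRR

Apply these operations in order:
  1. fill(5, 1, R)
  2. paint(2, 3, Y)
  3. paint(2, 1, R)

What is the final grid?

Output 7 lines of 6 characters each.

After op 1 fill(5,1,R) [4 cells changed]:
RRRRRR
RRRRRR
RRRRRR
RRRRRR
RRRRRR
RRRRRR
RRRRRR
After op 2 paint(2,3,Y):
RRRRRR
RRRRRR
RRRYRR
RRRRRR
RRRRRR
RRRRRR
RRRRRR
After op 3 paint(2,1,R):
RRRRRR
RRRRRR
RRRYRR
RRRRRR
RRRRRR
RRRRRR
RRRRRR

Answer: RRRRRR
RRRRRR
RRRYRR
RRRRRR
RRRRRR
RRRRRR
RRRRRR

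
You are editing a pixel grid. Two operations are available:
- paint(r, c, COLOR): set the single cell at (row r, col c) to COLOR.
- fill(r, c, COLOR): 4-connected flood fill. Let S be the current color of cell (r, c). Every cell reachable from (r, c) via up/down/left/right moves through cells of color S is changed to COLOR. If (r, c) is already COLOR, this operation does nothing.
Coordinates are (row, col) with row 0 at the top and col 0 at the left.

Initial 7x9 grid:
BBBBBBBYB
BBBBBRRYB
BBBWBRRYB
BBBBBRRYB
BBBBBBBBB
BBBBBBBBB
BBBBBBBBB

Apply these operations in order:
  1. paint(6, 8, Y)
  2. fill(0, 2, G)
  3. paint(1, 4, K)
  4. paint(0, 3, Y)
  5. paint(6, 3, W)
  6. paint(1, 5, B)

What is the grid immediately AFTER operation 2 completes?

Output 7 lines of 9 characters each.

After op 1 paint(6,8,Y):
BBBBBBBYB
BBBBBRRYB
BBBWBRRYB
BBBBBRRYB
BBBBBBBBB
BBBBBBBBB
BBBBBBBBY
After op 2 fill(0,2,G) [51 cells changed]:
GGGGGGGYG
GGGGGRRYG
GGGWGRRYG
GGGGGRRYG
GGGGGGGGG
GGGGGGGGG
GGGGGGGGY

Answer: GGGGGGGYG
GGGGGRRYG
GGGWGRRYG
GGGGGRRYG
GGGGGGGGG
GGGGGGGGG
GGGGGGGGY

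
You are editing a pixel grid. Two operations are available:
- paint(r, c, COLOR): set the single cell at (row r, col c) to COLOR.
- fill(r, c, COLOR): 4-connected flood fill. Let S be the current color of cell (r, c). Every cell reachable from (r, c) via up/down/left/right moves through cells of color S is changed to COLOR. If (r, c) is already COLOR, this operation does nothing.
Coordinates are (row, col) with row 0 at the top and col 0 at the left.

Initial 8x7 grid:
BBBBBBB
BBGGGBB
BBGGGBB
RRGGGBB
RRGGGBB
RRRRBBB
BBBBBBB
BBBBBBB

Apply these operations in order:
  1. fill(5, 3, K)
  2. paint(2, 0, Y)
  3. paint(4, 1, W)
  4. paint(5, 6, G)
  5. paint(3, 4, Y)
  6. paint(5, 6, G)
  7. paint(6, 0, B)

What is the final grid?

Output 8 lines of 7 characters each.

Answer: BBBBBBB
BBGGGBB
YBGGGBB
KKGGYBB
KWGGGBB
KKKKBBG
BBBBBBB
BBBBBBB

Derivation:
After op 1 fill(5,3,K) [8 cells changed]:
BBBBBBB
BBGGGBB
BBGGGBB
KKGGGBB
KKGGGBB
KKKKBBB
BBBBBBB
BBBBBBB
After op 2 paint(2,0,Y):
BBBBBBB
BBGGGBB
YBGGGBB
KKGGGBB
KKGGGBB
KKKKBBB
BBBBBBB
BBBBBBB
After op 3 paint(4,1,W):
BBBBBBB
BBGGGBB
YBGGGBB
KKGGGBB
KWGGGBB
KKKKBBB
BBBBBBB
BBBBBBB
After op 4 paint(5,6,G):
BBBBBBB
BBGGGBB
YBGGGBB
KKGGGBB
KWGGGBB
KKKKBBG
BBBBBBB
BBBBBBB
After op 5 paint(3,4,Y):
BBBBBBB
BBGGGBB
YBGGGBB
KKGGYBB
KWGGGBB
KKKKBBG
BBBBBBB
BBBBBBB
After op 6 paint(5,6,G):
BBBBBBB
BBGGGBB
YBGGGBB
KKGGYBB
KWGGGBB
KKKKBBG
BBBBBBB
BBBBBBB
After op 7 paint(6,0,B):
BBBBBBB
BBGGGBB
YBGGGBB
KKGGYBB
KWGGGBB
KKKKBBG
BBBBBBB
BBBBBBB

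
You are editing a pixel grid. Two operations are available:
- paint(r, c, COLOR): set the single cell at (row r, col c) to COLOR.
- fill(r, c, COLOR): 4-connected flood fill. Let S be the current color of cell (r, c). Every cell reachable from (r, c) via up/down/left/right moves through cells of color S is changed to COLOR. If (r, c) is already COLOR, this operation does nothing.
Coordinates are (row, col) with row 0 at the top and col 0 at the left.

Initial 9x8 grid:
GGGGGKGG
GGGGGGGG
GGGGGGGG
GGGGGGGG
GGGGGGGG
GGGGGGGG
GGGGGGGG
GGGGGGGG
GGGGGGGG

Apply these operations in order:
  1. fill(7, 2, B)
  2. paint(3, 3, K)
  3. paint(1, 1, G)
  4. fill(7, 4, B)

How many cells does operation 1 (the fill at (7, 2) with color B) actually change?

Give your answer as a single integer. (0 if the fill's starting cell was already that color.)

Answer: 71

Derivation:
After op 1 fill(7,2,B) [71 cells changed]:
BBBBBKBB
BBBBBBBB
BBBBBBBB
BBBBBBBB
BBBBBBBB
BBBBBBBB
BBBBBBBB
BBBBBBBB
BBBBBBBB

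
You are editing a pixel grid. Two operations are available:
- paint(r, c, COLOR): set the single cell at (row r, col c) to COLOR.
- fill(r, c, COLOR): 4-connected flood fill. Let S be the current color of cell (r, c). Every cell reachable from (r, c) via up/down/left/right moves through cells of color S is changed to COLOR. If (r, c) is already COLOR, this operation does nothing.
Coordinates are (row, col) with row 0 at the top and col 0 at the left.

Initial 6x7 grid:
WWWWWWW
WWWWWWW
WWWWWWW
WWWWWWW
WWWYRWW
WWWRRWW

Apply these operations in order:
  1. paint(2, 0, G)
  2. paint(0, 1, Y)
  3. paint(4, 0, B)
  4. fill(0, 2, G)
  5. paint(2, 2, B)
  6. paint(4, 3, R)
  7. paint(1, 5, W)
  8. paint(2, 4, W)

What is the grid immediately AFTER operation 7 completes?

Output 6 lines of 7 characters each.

After op 1 paint(2,0,G):
WWWWWWW
WWWWWWW
GWWWWWW
WWWWWWW
WWWYRWW
WWWRRWW
After op 2 paint(0,1,Y):
WYWWWWW
WWWWWWW
GWWWWWW
WWWWWWW
WWWYRWW
WWWRRWW
After op 3 paint(4,0,B):
WYWWWWW
WWWWWWW
GWWWWWW
WWWWWWW
BWWYRWW
WWWRRWW
After op 4 fill(0,2,G) [35 cells changed]:
GYGGGGG
GGGGGGG
GGGGGGG
GGGGGGG
BGGYRGG
GGGRRGG
After op 5 paint(2,2,B):
GYGGGGG
GGGGGGG
GGBGGGG
GGGGGGG
BGGYRGG
GGGRRGG
After op 6 paint(4,3,R):
GYGGGGG
GGGGGGG
GGBGGGG
GGGGGGG
BGGRRGG
GGGRRGG
After op 7 paint(1,5,W):
GYGGGGG
GGGGGWG
GGBGGGG
GGGGGGG
BGGRRGG
GGGRRGG

Answer: GYGGGGG
GGGGGWG
GGBGGGG
GGGGGGG
BGGRRGG
GGGRRGG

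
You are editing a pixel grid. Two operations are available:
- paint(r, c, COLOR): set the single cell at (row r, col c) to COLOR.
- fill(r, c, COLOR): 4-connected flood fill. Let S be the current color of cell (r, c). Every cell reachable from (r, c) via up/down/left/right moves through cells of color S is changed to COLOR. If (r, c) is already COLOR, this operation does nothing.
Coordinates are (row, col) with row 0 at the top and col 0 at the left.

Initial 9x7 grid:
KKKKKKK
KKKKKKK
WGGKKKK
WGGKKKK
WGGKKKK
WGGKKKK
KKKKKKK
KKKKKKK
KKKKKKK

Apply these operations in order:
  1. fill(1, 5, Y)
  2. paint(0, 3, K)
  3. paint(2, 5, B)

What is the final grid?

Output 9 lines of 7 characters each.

After op 1 fill(1,5,Y) [51 cells changed]:
YYYYYYY
YYYYYYY
WGGYYYY
WGGYYYY
WGGYYYY
WGGYYYY
YYYYYYY
YYYYYYY
YYYYYYY
After op 2 paint(0,3,K):
YYYKYYY
YYYYYYY
WGGYYYY
WGGYYYY
WGGYYYY
WGGYYYY
YYYYYYY
YYYYYYY
YYYYYYY
After op 3 paint(2,5,B):
YYYKYYY
YYYYYYY
WGGYYBY
WGGYYYY
WGGYYYY
WGGYYYY
YYYYYYY
YYYYYYY
YYYYYYY

Answer: YYYKYYY
YYYYYYY
WGGYYBY
WGGYYYY
WGGYYYY
WGGYYYY
YYYYYYY
YYYYYYY
YYYYYYY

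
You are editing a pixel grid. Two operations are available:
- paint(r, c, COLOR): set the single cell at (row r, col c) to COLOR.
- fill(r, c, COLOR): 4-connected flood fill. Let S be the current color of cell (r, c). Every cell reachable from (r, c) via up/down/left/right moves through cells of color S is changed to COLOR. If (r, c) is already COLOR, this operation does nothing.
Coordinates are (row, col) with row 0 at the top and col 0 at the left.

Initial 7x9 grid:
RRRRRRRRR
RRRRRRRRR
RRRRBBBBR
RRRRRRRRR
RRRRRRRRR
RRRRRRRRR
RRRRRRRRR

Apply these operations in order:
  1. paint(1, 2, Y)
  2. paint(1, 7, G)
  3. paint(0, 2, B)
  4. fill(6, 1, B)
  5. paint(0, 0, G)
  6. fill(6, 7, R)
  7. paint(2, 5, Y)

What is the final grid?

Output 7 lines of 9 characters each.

After op 1 paint(1,2,Y):
RRRRRRRRR
RRYRRRRRR
RRRRBBBBR
RRRRRRRRR
RRRRRRRRR
RRRRRRRRR
RRRRRRRRR
After op 2 paint(1,7,G):
RRRRRRRRR
RRYRRRRGR
RRRRBBBBR
RRRRRRRRR
RRRRRRRRR
RRRRRRRRR
RRRRRRRRR
After op 3 paint(0,2,B):
RRBRRRRRR
RRYRRRRGR
RRRRBBBBR
RRRRRRRRR
RRRRRRRRR
RRRRRRRRR
RRRRRRRRR
After op 4 fill(6,1,B) [56 cells changed]:
BBBBBBBBB
BBYBBBBGB
BBBBBBBBB
BBBBBBBBB
BBBBBBBBB
BBBBBBBBB
BBBBBBBBB
After op 5 paint(0,0,G):
GBBBBBBBB
BBYBBBBGB
BBBBBBBBB
BBBBBBBBB
BBBBBBBBB
BBBBBBBBB
BBBBBBBBB
After op 6 fill(6,7,R) [60 cells changed]:
GRRRRRRRR
RRYRRRRGR
RRRRRRRRR
RRRRRRRRR
RRRRRRRRR
RRRRRRRRR
RRRRRRRRR
After op 7 paint(2,5,Y):
GRRRRRRRR
RRYRRRRGR
RRRRRYRRR
RRRRRRRRR
RRRRRRRRR
RRRRRRRRR
RRRRRRRRR

Answer: GRRRRRRRR
RRYRRRRGR
RRRRRYRRR
RRRRRRRRR
RRRRRRRRR
RRRRRRRRR
RRRRRRRRR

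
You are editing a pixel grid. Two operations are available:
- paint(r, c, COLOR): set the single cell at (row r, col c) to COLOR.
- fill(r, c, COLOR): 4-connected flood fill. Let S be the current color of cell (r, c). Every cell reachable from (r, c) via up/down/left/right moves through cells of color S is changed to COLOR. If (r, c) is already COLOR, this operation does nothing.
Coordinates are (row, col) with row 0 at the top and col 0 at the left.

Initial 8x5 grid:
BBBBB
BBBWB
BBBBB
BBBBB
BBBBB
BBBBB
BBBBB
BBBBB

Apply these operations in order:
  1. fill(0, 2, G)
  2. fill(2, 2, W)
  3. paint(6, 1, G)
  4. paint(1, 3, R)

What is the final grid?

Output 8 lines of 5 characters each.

After op 1 fill(0,2,G) [39 cells changed]:
GGGGG
GGGWG
GGGGG
GGGGG
GGGGG
GGGGG
GGGGG
GGGGG
After op 2 fill(2,2,W) [39 cells changed]:
WWWWW
WWWWW
WWWWW
WWWWW
WWWWW
WWWWW
WWWWW
WWWWW
After op 3 paint(6,1,G):
WWWWW
WWWWW
WWWWW
WWWWW
WWWWW
WWWWW
WGWWW
WWWWW
After op 4 paint(1,3,R):
WWWWW
WWWRW
WWWWW
WWWWW
WWWWW
WWWWW
WGWWW
WWWWW

Answer: WWWWW
WWWRW
WWWWW
WWWWW
WWWWW
WWWWW
WGWWW
WWWWW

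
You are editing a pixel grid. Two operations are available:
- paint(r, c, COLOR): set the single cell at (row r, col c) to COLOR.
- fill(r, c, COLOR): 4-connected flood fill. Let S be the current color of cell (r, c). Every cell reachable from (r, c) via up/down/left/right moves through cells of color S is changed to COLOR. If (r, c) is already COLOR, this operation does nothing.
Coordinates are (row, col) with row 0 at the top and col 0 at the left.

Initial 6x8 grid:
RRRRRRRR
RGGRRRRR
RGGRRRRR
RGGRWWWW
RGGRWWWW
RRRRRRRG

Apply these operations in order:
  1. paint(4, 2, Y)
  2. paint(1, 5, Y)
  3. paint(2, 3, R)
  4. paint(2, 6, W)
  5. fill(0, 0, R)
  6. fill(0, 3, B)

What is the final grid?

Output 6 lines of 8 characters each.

After op 1 paint(4,2,Y):
RRRRRRRR
RGGRRRRR
RGGRRRRR
RGGRWWWW
RGYRWWWW
RRRRRRRG
After op 2 paint(1,5,Y):
RRRRRRRR
RGGRRYRR
RGGRRRRR
RGGRWWWW
RGYRWWWW
RRRRRRRG
After op 3 paint(2,3,R):
RRRRRRRR
RGGRRYRR
RGGRRRRR
RGGRWWWW
RGYRWWWW
RRRRRRRG
After op 4 paint(2,6,W):
RRRRRRRR
RGGRRYRR
RGGRRRWR
RGGRWWWW
RGYRWWWW
RRRRRRRG
After op 5 fill(0,0,R) [0 cells changed]:
RRRRRRRR
RGGRRYRR
RGGRRRWR
RGGRWWWW
RGYRWWWW
RRRRRRRG
After op 6 fill(0,3,B) [29 cells changed]:
BBBBBBBB
BGGBBYBB
BGGBBBWB
BGGBWWWW
BGYBWWWW
BBBBBBBG

Answer: BBBBBBBB
BGGBBYBB
BGGBBBWB
BGGBWWWW
BGYBWWWW
BBBBBBBG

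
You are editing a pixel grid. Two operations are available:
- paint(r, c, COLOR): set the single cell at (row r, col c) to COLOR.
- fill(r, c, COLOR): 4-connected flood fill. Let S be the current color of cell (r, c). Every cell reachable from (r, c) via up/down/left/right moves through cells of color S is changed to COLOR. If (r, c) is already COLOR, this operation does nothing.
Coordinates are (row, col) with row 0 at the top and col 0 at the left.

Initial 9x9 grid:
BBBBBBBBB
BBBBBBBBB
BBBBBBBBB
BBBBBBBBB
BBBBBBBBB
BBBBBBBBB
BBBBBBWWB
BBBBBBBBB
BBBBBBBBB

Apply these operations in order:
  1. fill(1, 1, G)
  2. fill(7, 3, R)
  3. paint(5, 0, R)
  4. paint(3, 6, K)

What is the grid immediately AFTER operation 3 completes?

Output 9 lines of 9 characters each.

After op 1 fill(1,1,G) [79 cells changed]:
GGGGGGGGG
GGGGGGGGG
GGGGGGGGG
GGGGGGGGG
GGGGGGGGG
GGGGGGGGG
GGGGGGWWG
GGGGGGGGG
GGGGGGGGG
After op 2 fill(7,3,R) [79 cells changed]:
RRRRRRRRR
RRRRRRRRR
RRRRRRRRR
RRRRRRRRR
RRRRRRRRR
RRRRRRRRR
RRRRRRWWR
RRRRRRRRR
RRRRRRRRR
After op 3 paint(5,0,R):
RRRRRRRRR
RRRRRRRRR
RRRRRRRRR
RRRRRRRRR
RRRRRRRRR
RRRRRRRRR
RRRRRRWWR
RRRRRRRRR
RRRRRRRRR

Answer: RRRRRRRRR
RRRRRRRRR
RRRRRRRRR
RRRRRRRRR
RRRRRRRRR
RRRRRRRRR
RRRRRRWWR
RRRRRRRRR
RRRRRRRRR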